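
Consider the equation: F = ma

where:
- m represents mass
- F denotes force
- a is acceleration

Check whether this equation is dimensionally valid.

Yes

m (mass) has dimensions [M].
F (force) has dimensions [L M T^-2].
a (acceleration) has dimensions [L T^-2].

Left side: [L M T^-2]
Right side: [L M T^-2]

Both sides have the same dimensions, so the equation is dimensionally consistent.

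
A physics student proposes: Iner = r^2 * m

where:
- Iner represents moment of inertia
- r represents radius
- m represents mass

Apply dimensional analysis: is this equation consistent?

Yes

Iner (moment of inertia) has dimensions [L^2 M].
r (radius) has dimensions [L].
m (mass) has dimensions [M].

Left side: [L^2 M]
Right side: [L^2 M]

Both sides have the same dimensions, so the equation is dimensionally consistent.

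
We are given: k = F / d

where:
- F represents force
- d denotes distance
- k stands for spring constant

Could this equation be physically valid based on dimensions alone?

Yes

F (force) has dimensions [L M T^-2].
d (distance) has dimensions [L].
k (spring constant) has dimensions [M T^-2].

Left side: [M T^-2]
Right side: [M T^-2]

Both sides have the same dimensions, so the equation is dimensionally consistent.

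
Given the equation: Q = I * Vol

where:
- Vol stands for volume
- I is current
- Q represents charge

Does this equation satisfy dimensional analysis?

No

Vol (volume) has dimensions [L^3].
I (current) has dimensions [I].
Q (charge) has dimensions [I T].

Left side: [I T]
Right side: [I L^3]

The two sides have different dimensions, so the equation is NOT dimensionally consistent.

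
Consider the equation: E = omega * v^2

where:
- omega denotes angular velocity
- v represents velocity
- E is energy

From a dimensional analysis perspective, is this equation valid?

No

omega (angular velocity) has dimensions [T^-1].
v (velocity) has dimensions [L T^-1].
E (energy) has dimensions [L^2 M T^-2].

Left side: [L^2 M T^-2]
Right side: [L^2 T^-3]

The two sides have different dimensions, so the equation is NOT dimensionally consistent.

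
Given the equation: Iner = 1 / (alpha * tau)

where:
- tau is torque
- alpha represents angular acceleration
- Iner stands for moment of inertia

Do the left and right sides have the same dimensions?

No

tau (torque) has dimensions [L^2 M T^-2].
alpha (angular acceleration) has dimensions [T^-2].
Iner (moment of inertia) has dimensions [L^2 M].

Left side: [L^2 M]
Right side: [L^-2 M^-1 T^4]

The two sides have different dimensions, so the equation is NOT dimensionally consistent.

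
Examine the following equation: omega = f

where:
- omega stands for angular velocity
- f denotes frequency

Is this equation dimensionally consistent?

Yes

omega (angular velocity) has dimensions [T^-1].
f (frequency) has dimensions [T^-1].

Left side: [T^-1]
Right side: [T^-1]

Both sides have the same dimensions, so the equation is dimensionally consistent.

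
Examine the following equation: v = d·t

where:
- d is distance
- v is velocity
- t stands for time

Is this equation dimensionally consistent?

No

d (distance) has dimensions [L].
v (velocity) has dimensions [L T^-1].
t (time) has dimensions [T].

Left side: [L T^-1]
Right side: [L T]

The two sides have different dimensions, so the equation is NOT dimensionally consistent.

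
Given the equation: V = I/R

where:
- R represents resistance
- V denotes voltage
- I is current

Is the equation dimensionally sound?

No

R (resistance) has dimensions [I^-2 L^2 M T^-3].
V (voltage) has dimensions [I^-1 L^2 M T^-3].
I (current) has dimensions [I].

Left side: [I^-1 L^2 M T^-3]
Right side: [I^3 L^-2 M^-1 T^3]

The two sides have different dimensions, so the equation is NOT dimensionally consistent.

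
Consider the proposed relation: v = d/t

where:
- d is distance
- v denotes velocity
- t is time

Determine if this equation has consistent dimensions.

Yes

d (distance) has dimensions [L].
v (velocity) has dimensions [L T^-1].
t (time) has dimensions [T].

Left side: [L T^-1]
Right side: [L T^-1]

Both sides have the same dimensions, so the equation is dimensionally consistent.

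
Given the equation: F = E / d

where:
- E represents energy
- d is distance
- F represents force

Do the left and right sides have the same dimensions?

Yes

E (energy) has dimensions [L^2 M T^-2].
d (distance) has dimensions [L].
F (force) has dimensions [L M T^-2].

Left side: [L M T^-2]
Right side: [L M T^-2]

Both sides have the same dimensions, so the equation is dimensionally consistent.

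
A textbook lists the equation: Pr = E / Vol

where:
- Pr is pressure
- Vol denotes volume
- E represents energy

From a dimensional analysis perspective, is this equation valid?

Yes

Pr (pressure) has dimensions [L^-1 M T^-2].
Vol (volume) has dimensions [L^3].
E (energy) has dimensions [L^2 M T^-2].

Left side: [L^-1 M T^-2]
Right side: [L^-1 M T^-2]

Both sides have the same dimensions, so the equation is dimensionally consistent.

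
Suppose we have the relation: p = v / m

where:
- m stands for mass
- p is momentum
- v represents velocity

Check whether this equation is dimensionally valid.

No

m (mass) has dimensions [M].
p (momentum) has dimensions [L M T^-1].
v (velocity) has dimensions [L T^-1].

Left side: [L M T^-1]
Right side: [L M^-1 T^-1]

The two sides have different dimensions, so the equation is NOT dimensionally consistent.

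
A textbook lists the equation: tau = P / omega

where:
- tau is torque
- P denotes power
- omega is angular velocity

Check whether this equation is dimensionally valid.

Yes

tau (torque) has dimensions [L^2 M T^-2].
P (power) has dimensions [L^2 M T^-3].
omega (angular velocity) has dimensions [T^-1].

Left side: [L^2 M T^-2]
Right side: [L^2 M T^-2]

Both sides have the same dimensions, so the equation is dimensionally consistent.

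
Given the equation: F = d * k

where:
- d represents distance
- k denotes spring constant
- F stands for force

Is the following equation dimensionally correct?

Yes

d (distance) has dimensions [L].
k (spring constant) has dimensions [M T^-2].
F (force) has dimensions [L M T^-2].

Left side: [L M T^-2]
Right side: [L M T^-2]

Both sides have the same dimensions, so the equation is dimensionally consistent.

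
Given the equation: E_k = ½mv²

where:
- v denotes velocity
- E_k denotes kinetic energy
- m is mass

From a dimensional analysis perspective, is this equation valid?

Yes

v (velocity) has dimensions [L T^-1].
E_k (kinetic energy) has dimensions [L^2 M T^-2].
m (mass) has dimensions [M].

Left side: [L^2 M T^-2]
Right side: [L^2 M T^-2]

Both sides have the same dimensions, so the equation is dimensionally consistent.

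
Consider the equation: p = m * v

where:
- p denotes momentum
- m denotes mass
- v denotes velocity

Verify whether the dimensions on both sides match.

Yes

p (momentum) has dimensions [L M T^-1].
m (mass) has dimensions [M].
v (velocity) has dimensions [L T^-1].

Left side: [L M T^-1]
Right side: [L M T^-1]

Both sides have the same dimensions, so the equation is dimensionally consistent.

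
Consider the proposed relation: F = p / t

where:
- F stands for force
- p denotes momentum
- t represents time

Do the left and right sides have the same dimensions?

Yes

F (force) has dimensions [L M T^-2].
p (momentum) has dimensions [L M T^-1].
t (time) has dimensions [T].

Left side: [L M T^-2]
Right side: [L M T^-2]

Both sides have the same dimensions, so the equation is dimensionally consistent.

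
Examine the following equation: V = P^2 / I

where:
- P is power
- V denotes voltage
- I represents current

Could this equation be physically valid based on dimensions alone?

No

P (power) has dimensions [L^2 M T^-3].
V (voltage) has dimensions [I^-1 L^2 M T^-3].
I (current) has dimensions [I].

Left side: [I^-1 L^2 M T^-3]
Right side: [I^-1 L^4 M^2 T^-6]

The two sides have different dimensions, so the equation is NOT dimensionally consistent.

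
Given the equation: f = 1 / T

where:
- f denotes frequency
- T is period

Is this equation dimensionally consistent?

Yes

f (frequency) has dimensions [T^-1].
T (period) has dimensions [T].

Left side: [T^-1]
Right side: [T^-1]

Both sides have the same dimensions, so the equation is dimensionally consistent.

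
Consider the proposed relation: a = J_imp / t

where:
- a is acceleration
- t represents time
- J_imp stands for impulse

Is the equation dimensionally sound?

No

a (acceleration) has dimensions [L T^-2].
t (time) has dimensions [T].
J_imp (impulse) has dimensions [L M T^-1].

Left side: [L T^-2]
Right side: [L M T^-2]

The two sides have different dimensions, so the equation is NOT dimensionally consistent.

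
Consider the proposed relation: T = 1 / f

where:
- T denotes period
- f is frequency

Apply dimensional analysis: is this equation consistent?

Yes

T (period) has dimensions [T].
f (frequency) has dimensions [T^-1].

Left side: [T]
Right side: [T]

Both sides have the same dimensions, so the equation is dimensionally consistent.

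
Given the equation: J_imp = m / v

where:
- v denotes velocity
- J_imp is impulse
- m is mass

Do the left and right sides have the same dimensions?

No

v (velocity) has dimensions [L T^-1].
J_imp (impulse) has dimensions [L M T^-1].
m (mass) has dimensions [M].

Left side: [L M T^-1]
Right side: [L^-1 M T]

The two sides have different dimensions, so the equation is NOT dimensionally consistent.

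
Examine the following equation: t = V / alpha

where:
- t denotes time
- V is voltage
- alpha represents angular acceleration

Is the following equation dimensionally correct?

No

t (time) has dimensions [T].
V (voltage) has dimensions [I^-1 L^2 M T^-3].
alpha (angular acceleration) has dimensions [T^-2].

Left side: [T]
Right side: [I^-1 L^2 M T^-1]

The two sides have different dimensions, so the equation is NOT dimensionally consistent.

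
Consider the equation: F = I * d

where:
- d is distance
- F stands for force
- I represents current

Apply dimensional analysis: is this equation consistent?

No

d (distance) has dimensions [L].
F (force) has dimensions [L M T^-2].
I (current) has dimensions [I].

Left side: [L M T^-2]
Right side: [I L]

The two sides have different dimensions, so the equation is NOT dimensionally consistent.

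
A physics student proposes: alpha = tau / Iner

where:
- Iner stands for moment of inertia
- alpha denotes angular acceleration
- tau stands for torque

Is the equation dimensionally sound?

Yes

Iner (moment of inertia) has dimensions [L^2 M].
alpha (angular acceleration) has dimensions [T^-2].
tau (torque) has dimensions [L^2 M T^-2].

Left side: [T^-2]
Right side: [T^-2]

Both sides have the same dimensions, so the equation is dimensionally consistent.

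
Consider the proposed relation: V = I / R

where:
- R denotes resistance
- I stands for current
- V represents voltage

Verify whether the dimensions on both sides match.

No

R (resistance) has dimensions [I^-2 L^2 M T^-3].
I (current) has dimensions [I].
V (voltage) has dimensions [I^-1 L^2 M T^-3].

Left side: [I^-1 L^2 M T^-3]
Right side: [I^3 L^-2 M^-1 T^3]

The two sides have different dimensions, so the equation is NOT dimensionally consistent.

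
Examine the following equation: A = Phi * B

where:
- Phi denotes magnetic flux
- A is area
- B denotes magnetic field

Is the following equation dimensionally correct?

No

Phi (magnetic flux) has dimensions [I^-1 L^2 M T^-2].
A (area) has dimensions [L^2].
B (magnetic field) has dimensions [I^-1 M T^-2].

Left side: [L^2]
Right side: [I^-2 L^2 M^2 T^-4]

The two sides have different dimensions, so the equation is NOT dimensionally consistent.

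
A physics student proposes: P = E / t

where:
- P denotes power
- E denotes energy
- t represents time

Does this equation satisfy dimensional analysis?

Yes

P (power) has dimensions [L^2 M T^-3].
E (energy) has dimensions [L^2 M T^-2].
t (time) has dimensions [T].

Left side: [L^2 M T^-3]
Right side: [L^2 M T^-3]

Both sides have the same dimensions, so the equation is dimensionally consistent.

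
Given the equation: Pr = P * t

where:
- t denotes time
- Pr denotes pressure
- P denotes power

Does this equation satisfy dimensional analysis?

No

t (time) has dimensions [T].
Pr (pressure) has dimensions [L^-1 M T^-2].
P (power) has dimensions [L^2 M T^-3].

Left side: [L^-1 M T^-2]
Right side: [L^2 M T^-2]

The two sides have different dimensions, so the equation is NOT dimensionally consistent.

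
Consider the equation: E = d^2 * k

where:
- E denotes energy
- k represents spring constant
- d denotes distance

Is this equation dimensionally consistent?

Yes

E (energy) has dimensions [L^2 M T^-2].
k (spring constant) has dimensions [M T^-2].
d (distance) has dimensions [L].

Left side: [L^2 M T^-2]
Right side: [L^2 M T^-2]

Both sides have the same dimensions, so the equation is dimensionally consistent.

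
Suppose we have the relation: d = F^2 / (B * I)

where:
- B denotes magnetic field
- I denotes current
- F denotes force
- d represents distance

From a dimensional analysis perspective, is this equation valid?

No

B (magnetic field) has dimensions [I^-1 M T^-2].
I (current) has dimensions [I].
F (force) has dimensions [L M T^-2].
d (distance) has dimensions [L].

Left side: [L]
Right side: [L^2 M T^-2]

The two sides have different dimensions, so the equation is NOT dimensionally consistent.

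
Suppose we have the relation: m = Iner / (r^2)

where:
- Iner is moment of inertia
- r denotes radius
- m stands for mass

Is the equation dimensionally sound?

Yes

Iner (moment of inertia) has dimensions [L^2 M].
r (radius) has dimensions [L].
m (mass) has dimensions [M].

Left side: [M]
Right side: [M]

Both sides have the same dimensions, so the equation is dimensionally consistent.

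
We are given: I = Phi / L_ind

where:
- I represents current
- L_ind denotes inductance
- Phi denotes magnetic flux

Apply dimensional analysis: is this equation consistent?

Yes

I (current) has dimensions [I].
L_ind (inductance) has dimensions [I^-2 L^2 M T^-2].
Phi (magnetic flux) has dimensions [I^-1 L^2 M T^-2].

Left side: [I]
Right side: [I]

Both sides have the same dimensions, so the equation is dimensionally consistent.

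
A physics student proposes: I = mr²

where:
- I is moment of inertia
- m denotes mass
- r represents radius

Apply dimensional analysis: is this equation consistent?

Yes

I (moment of inertia) has dimensions [L^2 M].
m (mass) has dimensions [M].
r (radius) has dimensions [L].

Left side: [L^2 M]
Right side: [L^2 M]

Both sides have the same dimensions, so the equation is dimensionally consistent.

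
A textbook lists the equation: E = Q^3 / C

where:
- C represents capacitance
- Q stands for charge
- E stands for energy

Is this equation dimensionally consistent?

No

C (capacitance) has dimensions [I^2 L^-2 M^-1 T^4].
Q (charge) has dimensions [I T].
E (energy) has dimensions [L^2 M T^-2].

Left side: [L^2 M T^-2]
Right side: [I L^2 M T^-1]

The two sides have different dimensions, so the equation is NOT dimensionally consistent.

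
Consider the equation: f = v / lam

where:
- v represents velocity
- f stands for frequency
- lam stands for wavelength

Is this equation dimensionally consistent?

Yes

v (velocity) has dimensions [L T^-1].
f (frequency) has dimensions [T^-1].
lam (wavelength) has dimensions [L].

Left side: [T^-1]
Right side: [T^-1]

Both sides have the same dimensions, so the equation is dimensionally consistent.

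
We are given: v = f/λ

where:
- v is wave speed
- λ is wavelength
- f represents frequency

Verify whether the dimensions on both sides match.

No

v (wave speed) has dimensions [L T^-1].
λ (wavelength) has dimensions [L].
f (frequency) has dimensions [T^-1].

Left side: [L T^-1]
Right side: [L^-1 T^-1]

The two sides have different dimensions, so the equation is NOT dimensionally consistent.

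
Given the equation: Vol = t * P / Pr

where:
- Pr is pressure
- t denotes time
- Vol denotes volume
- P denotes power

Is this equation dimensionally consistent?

Yes

Pr (pressure) has dimensions [L^-1 M T^-2].
t (time) has dimensions [T].
Vol (volume) has dimensions [L^3].
P (power) has dimensions [L^2 M T^-3].

Left side: [L^3]
Right side: [L^3]

Both sides have the same dimensions, so the equation is dimensionally consistent.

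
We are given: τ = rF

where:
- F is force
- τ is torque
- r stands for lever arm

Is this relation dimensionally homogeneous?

Yes

F (force) has dimensions [L M T^-2].
τ (torque) has dimensions [L^2 M T^-2].
r (lever arm) has dimensions [L].

Left side: [L^2 M T^-2]
Right side: [L^2 M T^-2]

Both sides have the same dimensions, so the equation is dimensionally consistent.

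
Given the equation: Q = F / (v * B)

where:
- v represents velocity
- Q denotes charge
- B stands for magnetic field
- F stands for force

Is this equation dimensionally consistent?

Yes

v (velocity) has dimensions [L T^-1].
Q (charge) has dimensions [I T].
B (magnetic field) has dimensions [I^-1 M T^-2].
F (force) has dimensions [L M T^-2].

Left side: [I T]
Right side: [I T]

Both sides have the same dimensions, so the equation is dimensionally consistent.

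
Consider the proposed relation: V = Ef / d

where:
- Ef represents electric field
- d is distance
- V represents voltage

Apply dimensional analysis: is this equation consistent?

No

Ef (electric field) has dimensions [I^-1 L M T^-3].
d (distance) has dimensions [L].
V (voltage) has dimensions [I^-1 L^2 M T^-3].

Left side: [I^-1 L^2 M T^-3]
Right side: [I^-1 M T^-3]

The two sides have different dimensions, so the equation is NOT dimensionally consistent.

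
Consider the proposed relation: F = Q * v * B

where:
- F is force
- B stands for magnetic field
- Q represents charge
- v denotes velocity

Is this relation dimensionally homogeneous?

Yes

F (force) has dimensions [L M T^-2].
B (magnetic field) has dimensions [I^-1 M T^-2].
Q (charge) has dimensions [I T].
v (velocity) has dimensions [L T^-1].

Left side: [L M T^-2]
Right side: [L M T^-2]

Both sides have the same dimensions, so the equation is dimensionally consistent.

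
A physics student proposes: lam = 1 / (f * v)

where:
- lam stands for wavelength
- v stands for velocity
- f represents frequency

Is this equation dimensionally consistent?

No

lam (wavelength) has dimensions [L].
v (velocity) has dimensions [L T^-1].
f (frequency) has dimensions [T^-1].

Left side: [L]
Right side: [L^-1 T^2]

The two sides have different dimensions, so the equation is NOT dimensionally consistent.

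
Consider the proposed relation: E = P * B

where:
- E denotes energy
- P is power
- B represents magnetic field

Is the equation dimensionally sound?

No

E (energy) has dimensions [L^2 M T^-2].
P (power) has dimensions [L^2 M T^-3].
B (magnetic field) has dimensions [I^-1 M T^-2].

Left side: [L^2 M T^-2]
Right side: [I^-1 L^2 M^2 T^-5]

The two sides have different dimensions, so the equation is NOT dimensionally consistent.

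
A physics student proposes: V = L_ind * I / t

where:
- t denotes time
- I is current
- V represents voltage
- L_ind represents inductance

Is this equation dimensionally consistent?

Yes

t (time) has dimensions [T].
I (current) has dimensions [I].
V (voltage) has dimensions [I^-1 L^2 M T^-3].
L_ind (inductance) has dimensions [I^-2 L^2 M T^-2].

Left side: [I^-1 L^2 M T^-3]
Right side: [I^-1 L^2 M T^-3]

Both sides have the same dimensions, so the equation is dimensionally consistent.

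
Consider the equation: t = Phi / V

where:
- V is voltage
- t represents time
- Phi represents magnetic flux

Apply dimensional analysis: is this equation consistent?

Yes

V (voltage) has dimensions [I^-1 L^2 M T^-3].
t (time) has dimensions [T].
Phi (magnetic flux) has dimensions [I^-1 L^2 M T^-2].

Left side: [T]
Right side: [T]

Both sides have the same dimensions, so the equation is dimensionally consistent.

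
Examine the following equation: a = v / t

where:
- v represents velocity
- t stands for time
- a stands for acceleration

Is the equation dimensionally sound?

Yes

v (velocity) has dimensions [L T^-1].
t (time) has dimensions [T].
a (acceleration) has dimensions [L T^-2].

Left side: [L T^-2]
Right side: [L T^-2]

Both sides have the same dimensions, so the equation is dimensionally consistent.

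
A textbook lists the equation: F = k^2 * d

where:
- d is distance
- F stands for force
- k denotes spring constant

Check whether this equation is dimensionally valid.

No

d (distance) has dimensions [L].
F (force) has dimensions [L M T^-2].
k (spring constant) has dimensions [M T^-2].

Left side: [L M T^-2]
Right side: [L M^2 T^-4]

The two sides have different dimensions, so the equation is NOT dimensionally consistent.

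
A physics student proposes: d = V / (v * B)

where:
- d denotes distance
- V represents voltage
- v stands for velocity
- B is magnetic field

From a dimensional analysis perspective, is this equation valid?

Yes

d (distance) has dimensions [L].
V (voltage) has dimensions [I^-1 L^2 M T^-3].
v (velocity) has dimensions [L T^-1].
B (magnetic field) has dimensions [I^-1 M T^-2].

Left side: [L]
Right side: [L]

Both sides have the same dimensions, so the equation is dimensionally consistent.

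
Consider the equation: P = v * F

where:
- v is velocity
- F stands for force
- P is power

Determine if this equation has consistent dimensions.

Yes

v (velocity) has dimensions [L T^-1].
F (force) has dimensions [L M T^-2].
P (power) has dimensions [L^2 M T^-3].

Left side: [L^2 M T^-3]
Right side: [L^2 M T^-3]

Both sides have the same dimensions, so the equation is dimensionally consistent.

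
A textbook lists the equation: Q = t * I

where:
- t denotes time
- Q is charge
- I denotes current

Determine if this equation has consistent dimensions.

Yes

t (time) has dimensions [T].
Q (charge) has dimensions [I T].
I (current) has dimensions [I].

Left side: [I T]
Right side: [I T]

Both sides have the same dimensions, so the equation is dimensionally consistent.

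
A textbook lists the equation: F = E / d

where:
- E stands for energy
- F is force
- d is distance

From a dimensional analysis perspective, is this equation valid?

Yes

E (energy) has dimensions [L^2 M T^-2].
F (force) has dimensions [L M T^-2].
d (distance) has dimensions [L].

Left side: [L M T^-2]
Right side: [L M T^-2]

Both sides have the same dimensions, so the equation is dimensionally consistent.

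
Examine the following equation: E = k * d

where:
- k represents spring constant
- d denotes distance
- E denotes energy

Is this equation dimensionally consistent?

No

k (spring constant) has dimensions [M T^-2].
d (distance) has dimensions [L].
E (energy) has dimensions [L^2 M T^-2].

Left side: [L^2 M T^-2]
Right side: [L M T^-2]

The two sides have different dimensions, so the equation is NOT dimensionally consistent.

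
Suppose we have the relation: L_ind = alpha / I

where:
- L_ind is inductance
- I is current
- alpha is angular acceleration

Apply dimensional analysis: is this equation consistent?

No

L_ind (inductance) has dimensions [I^-2 L^2 M T^-2].
I (current) has dimensions [I].
alpha (angular acceleration) has dimensions [T^-2].

Left side: [I^-2 L^2 M T^-2]
Right side: [I^-1 T^-2]

The two sides have different dimensions, so the equation is NOT dimensionally consistent.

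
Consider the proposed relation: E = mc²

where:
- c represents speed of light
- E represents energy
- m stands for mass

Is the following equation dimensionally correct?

Yes

c (speed of light) has dimensions [L T^-1].
E (energy) has dimensions [L^2 M T^-2].
m (mass) has dimensions [M].

Left side: [L^2 M T^-2]
Right side: [L^2 M T^-2]

Both sides have the same dimensions, so the equation is dimensionally consistent.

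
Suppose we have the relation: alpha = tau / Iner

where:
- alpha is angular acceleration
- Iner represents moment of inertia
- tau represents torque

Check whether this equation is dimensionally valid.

Yes

alpha (angular acceleration) has dimensions [T^-2].
Iner (moment of inertia) has dimensions [L^2 M].
tau (torque) has dimensions [L^2 M T^-2].

Left side: [T^-2]
Right side: [T^-2]

Both sides have the same dimensions, so the equation is dimensionally consistent.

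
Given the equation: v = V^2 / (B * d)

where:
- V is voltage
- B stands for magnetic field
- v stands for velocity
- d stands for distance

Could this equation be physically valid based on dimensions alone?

No

V (voltage) has dimensions [I^-1 L^2 M T^-3].
B (magnetic field) has dimensions [I^-1 M T^-2].
v (velocity) has dimensions [L T^-1].
d (distance) has dimensions [L].

Left side: [L T^-1]
Right side: [I^-1 L^3 M T^-4]

The two sides have different dimensions, so the equation is NOT dimensionally consistent.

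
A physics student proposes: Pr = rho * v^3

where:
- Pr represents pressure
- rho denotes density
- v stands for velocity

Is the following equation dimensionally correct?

No

Pr (pressure) has dimensions [L^-1 M T^-2].
rho (density) has dimensions [L^-3 M].
v (velocity) has dimensions [L T^-1].

Left side: [L^-1 M T^-2]
Right side: [M T^-3]

The two sides have different dimensions, so the equation is NOT dimensionally consistent.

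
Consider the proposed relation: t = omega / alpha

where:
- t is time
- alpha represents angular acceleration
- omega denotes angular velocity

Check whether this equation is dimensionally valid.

Yes

t (time) has dimensions [T].
alpha (angular acceleration) has dimensions [T^-2].
omega (angular velocity) has dimensions [T^-1].

Left side: [T]
Right side: [T]

Both sides have the same dimensions, so the equation is dimensionally consistent.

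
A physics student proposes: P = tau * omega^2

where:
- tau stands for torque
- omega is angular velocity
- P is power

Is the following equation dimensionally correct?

No

tau (torque) has dimensions [L^2 M T^-2].
omega (angular velocity) has dimensions [T^-1].
P (power) has dimensions [L^2 M T^-3].

Left side: [L^2 M T^-3]
Right side: [L^2 M T^-4]

The two sides have different dimensions, so the equation is NOT dimensionally consistent.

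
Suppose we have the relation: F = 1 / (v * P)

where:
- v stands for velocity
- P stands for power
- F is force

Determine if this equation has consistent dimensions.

No

v (velocity) has dimensions [L T^-1].
P (power) has dimensions [L^2 M T^-3].
F (force) has dimensions [L M T^-2].

Left side: [L M T^-2]
Right side: [L^-3 M^-1 T^4]

The two sides have different dimensions, so the equation is NOT dimensionally consistent.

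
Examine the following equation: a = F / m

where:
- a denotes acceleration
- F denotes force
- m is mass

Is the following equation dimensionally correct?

Yes

a (acceleration) has dimensions [L T^-2].
F (force) has dimensions [L M T^-2].
m (mass) has dimensions [M].

Left side: [L T^-2]
Right side: [L T^-2]

Both sides have the same dimensions, so the equation is dimensionally consistent.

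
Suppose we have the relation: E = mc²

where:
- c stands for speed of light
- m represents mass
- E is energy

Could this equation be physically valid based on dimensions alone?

Yes

c (speed of light) has dimensions [L T^-1].
m (mass) has dimensions [M].
E (energy) has dimensions [L^2 M T^-2].

Left side: [L^2 M T^-2]
Right side: [L^2 M T^-2]

Both sides have the same dimensions, so the equation is dimensionally consistent.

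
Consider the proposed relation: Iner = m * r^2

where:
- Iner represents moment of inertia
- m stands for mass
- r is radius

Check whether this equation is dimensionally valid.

Yes

Iner (moment of inertia) has dimensions [L^2 M].
m (mass) has dimensions [M].
r (radius) has dimensions [L].

Left side: [L^2 M]
Right side: [L^2 M]

Both sides have the same dimensions, so the equation is dimensionally consistent.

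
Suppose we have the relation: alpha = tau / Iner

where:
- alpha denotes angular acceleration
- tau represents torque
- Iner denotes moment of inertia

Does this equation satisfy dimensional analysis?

Yes

alpha (angular acceleration) has dimensions [T^-2].
tau (torque) has dimensions [L^2 M T^-2].
Iner (moment of inertia) has dimensions [L^2 M].

Left side: [T^-2]
Right side: [T^-2]

Both sides have the same dimensions, so the equation is dimensionally consistent.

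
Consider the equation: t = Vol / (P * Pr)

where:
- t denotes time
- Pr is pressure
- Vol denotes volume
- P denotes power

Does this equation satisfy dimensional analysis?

No

t (time) has dimensions [T].
Pr (pressure) has dimensions [L^-1 M T^-2].
Vol (volume) has dimensions [L^3].
P (power) has dimensions [L^2 M T^-3].

Left side: [T]
Right side: [L^2 M^-2 T^5]

The two sides have different dimensions, so the equation is NOT dimensionally consistent.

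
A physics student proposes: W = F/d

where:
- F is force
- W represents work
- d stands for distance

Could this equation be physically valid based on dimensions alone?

No

F (force) has dimensions [L M T^-2].
W (work) has dimensions [L^2 M T^-2].
d (distance) has dimensions [L].

Left side: [L^2 M T^-2]
Right side: [M T^-2]

The two sides have different dimensions, so the equation is NOT dimensionally consistent.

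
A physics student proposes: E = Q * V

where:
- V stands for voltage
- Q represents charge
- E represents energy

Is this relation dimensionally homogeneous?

Yes

V (voltage) has dimensions [I^-1 L^2 M T^-3].
Q (charge) has dimensions [I T].
E (energy) has dimensions [L^2 M T^-2].

Left side: [L^2 M T^-2]
Right side: [L^2 M T^-2]

Both sides have the same dimensions, so the equation is dimensionally consistent.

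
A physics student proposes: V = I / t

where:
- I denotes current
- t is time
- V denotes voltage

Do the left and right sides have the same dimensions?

No

I (current) has dimensions [I].
t (time) has dimensions [T].
V (voltage) has dimensions [I^-1 L^2 M T^-3].

Left side: [I^-1 L^2 M T^-3]
Right side: [I T^-1]

The two sides have different dimensions, so the equation is NOT dimensionally consistent.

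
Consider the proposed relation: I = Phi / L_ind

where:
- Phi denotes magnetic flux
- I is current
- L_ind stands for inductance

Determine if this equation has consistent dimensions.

Yes

Phi (magnetic flux) has dimensions [I^-1 L^2 M T^-2].
I (current) has dimensions [I].
L_ind (inductance) has dimensions [I^-2 L^2 M T^-2].

Left side: [I]
Right side: [I]

Both sides have the same dimensions, so the equation is dimensionally consistent.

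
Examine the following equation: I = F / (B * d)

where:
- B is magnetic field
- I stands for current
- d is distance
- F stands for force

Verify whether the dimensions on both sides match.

Yes

B (magnetic field) has dimensions [I^-1 M T^-2].
I (current) has dimensions [I].
d (distance) has dimensions [L].
F (force) has dimensions [L M T^-2].

Left side: [I]
Right side: [I]

Both sides have the same dimensions, so the equation is dimensionally consistent.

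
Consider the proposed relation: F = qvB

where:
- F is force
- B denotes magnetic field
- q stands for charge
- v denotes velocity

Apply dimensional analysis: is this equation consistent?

Yes

F (force) has dimensions [L M T^-2].
B (magnetic field) has dimensions [I^-1 M T^-2].
q (charge) has dimensions [I T].
v (velocity) has dimensions [L T^-1].

Left side: [L M T^-2]
Right side: [L M T^-2]

Both sides have the same dimensions, so the equation is dimensionally consistent.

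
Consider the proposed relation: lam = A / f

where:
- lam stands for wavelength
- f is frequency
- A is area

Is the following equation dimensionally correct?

No

lam (wavelength) has dimensions [L].
f (frequency) has dimensions [T^-1].
A (area) has dimensions [L^2].

Left side: [L]
Right side: [L^2 T]

The two sides have different dimensions, so the equation is NOT dimensionally consistent.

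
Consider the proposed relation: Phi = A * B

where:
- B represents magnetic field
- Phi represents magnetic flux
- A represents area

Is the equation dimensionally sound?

Yes

B (magnetic field) has dimensions [I^-1 M T^-2].
Phi (magnetic flux) has dimensions [I^-1 L^2 M T^-2].
A (area) has dimensions [L^2].

Left side: [I^-1 L^2 M T^-2]
Right side: [I^-1 L^2 M T^-2]

Both sides have the same dimensions, so the equation is dimensionally consistent.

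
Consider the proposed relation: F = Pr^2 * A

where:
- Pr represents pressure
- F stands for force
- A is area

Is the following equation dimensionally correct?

No

Pr (pressure) has dimensions [L^-1 M T^-2].
F (force) has dimensions [L M T^-2].
A (area) has dimensions [L^2].

Left side: [L M T^-2]
Right side: [M^2 T^-4]

The two sides have different dimensions, so the equation is NOT dimensionally consistent.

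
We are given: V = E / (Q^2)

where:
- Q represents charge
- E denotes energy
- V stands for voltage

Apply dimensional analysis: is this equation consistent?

No

Q (charge) has dimensions [I T].
E (energy) has dimensions [L^2 M T^-2].
V (voltage) has dimensions [I^-1 L^2 M T^-3].

Left side: [I^-1 L^2 M T^-3]
Right side: [I^-2 L^2 M T^-4]

The two sides have different dimensions, so the equation is NOT dimensionally consistent.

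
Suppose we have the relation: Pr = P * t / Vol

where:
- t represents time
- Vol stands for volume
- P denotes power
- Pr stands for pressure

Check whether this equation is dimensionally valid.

Yes

t (time) has dimensions [T].
Vol (volume) has dimensions [L^3].
P (power) has dimensions [L^2 M T^-3].
Pr (pressure) has dimensions [L^-1 M T^-2].

Left side: [L^-1 M T^-2]
Right side: [L^-1 M T^-2]

Both sides have the same dimensions, so the equation is dimensionally consistent.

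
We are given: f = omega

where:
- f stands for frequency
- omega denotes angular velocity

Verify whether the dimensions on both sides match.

Yes

f (frequency) has dimensions [T^-1].
omega (angular velocity) has dimensions [T^-1].

Left side: [T^-1]
Right side: [T^-1]

Both sides have the same dimensions, so the equation is dimensionally consistent.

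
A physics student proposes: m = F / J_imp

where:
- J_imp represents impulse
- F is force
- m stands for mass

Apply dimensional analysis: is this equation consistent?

No

J_imp (impulse) has dimensions [L M T^-1].
F (force) has dimensions [L M T^-2].
m (mass) has dimensions [M].

Left side: [M]
Right side: [T^-1]

The two sides have different dimensions, so the equation is NOT dimensionally consistent.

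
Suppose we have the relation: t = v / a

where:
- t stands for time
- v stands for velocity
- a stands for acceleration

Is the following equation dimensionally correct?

Yes

t (time) has dimensions [T].
v (velocity) has dimensions [L T^-1].
a (acceleration) has dimensions [L T^-2].

Left side: [T]
Right side: [T]

Both sides have the same dimensions, so the equation is dimensionally consistent.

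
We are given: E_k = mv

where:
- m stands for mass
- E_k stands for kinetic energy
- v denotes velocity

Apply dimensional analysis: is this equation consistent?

No

m (mass) has dimensions [M].
E_k (kinetic energy) has dimensions [L^2 M T^-2].
v (velocity) has dimensions [L T^-1].

Left side: [L^2 M T^-2]
Right side: [L M T^-1]

The two sides have different dimensions, so the equation is NOT dimensionally consistent.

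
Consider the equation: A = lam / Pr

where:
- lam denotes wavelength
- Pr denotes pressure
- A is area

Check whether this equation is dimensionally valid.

No

lam (wavelength) has dimensions [L].
Pr (pressure) has dimensions [L^-1 M T^-2].
A (area) has dimensions [L^2].

Left side: [L^2]
Right side: [L^2 M^-1 T^2]

The two sides have different dimensions, so the equation is NOT dimensionally consistent.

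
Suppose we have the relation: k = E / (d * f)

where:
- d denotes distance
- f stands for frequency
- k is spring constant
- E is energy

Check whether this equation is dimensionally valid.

No

d (distance) has dimensions [L].
f (frequency) has dimensions [T^-1].
k (spring constant) has dimensions [M T^-2].
E (energy) has dimensions [L^2 M T^-2].

Left side: [M T^-2]
Right side: [L M T^-1]

The two sides have different dimensions, so the equation is NOT dimensionally consistent.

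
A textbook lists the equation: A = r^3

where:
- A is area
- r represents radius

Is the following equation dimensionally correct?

No

A (area) has dimensions [L^2].
r (radius) has dimensions [L].

Left side: [L^2]
Right side: [L^3]

The two sides have different dimensions, so the equation is NOT dimensionally consistent.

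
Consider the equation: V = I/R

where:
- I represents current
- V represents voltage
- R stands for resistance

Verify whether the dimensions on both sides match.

No

I (current) has dimensions [I].
V (voltage) has dimensions [I^-1 L^2 M T^-3].
R (resistance) has dimensions [I^-2 L^2 M T^-3].

Left side: [I^-1 L^2 M T^-3]
Right side: [I^3 L^-2 M^-1 T^3]

The two sides have different dimensions, so the equation is NOT dimensionally consistent.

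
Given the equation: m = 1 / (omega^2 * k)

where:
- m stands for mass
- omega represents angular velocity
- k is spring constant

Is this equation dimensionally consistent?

No

m (mass) has dimensions [M].
omega (angular velocity) has dimensions [T^-1].
k (spring constant) has dimensions [M T^-2].

Left side: [M]
Right side: [M^-1 T^4]

The two sides have different dimensions, so the equation is NOT dimensionally consistent.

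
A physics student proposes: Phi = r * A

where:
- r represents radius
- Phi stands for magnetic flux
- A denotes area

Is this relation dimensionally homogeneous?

No

r (radius) has dimensions [L].
Phi (magnetic flux) has dimensions [I^-1 L^2 M T^-2].
A (area) has dimensions [L^2].

Left side: [I^-1 L^2 M T^-2]
Right side: [L^3]

The two sides have different dimensions, so the equation is NOT dimensionally consistent.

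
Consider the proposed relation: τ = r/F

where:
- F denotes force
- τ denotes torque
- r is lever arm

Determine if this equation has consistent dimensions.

No

F (force) has dimensions [L M T^-2].
τ (torque) has dimensions [L^2 M T^-2].
r (lever arm) has dimensions [L].

Left side: [L^2 M T^-2]
Right side: [M^-1 T^2]

The two sides have different dimensions, so the equation is NOT dimensionally consistent.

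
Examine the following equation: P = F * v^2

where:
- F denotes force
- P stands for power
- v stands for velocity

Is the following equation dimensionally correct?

No

F (force) has dimensions [L M T^-2].
P (power) has dimensions [L^2 M T^-3].
v (velocity) has dimensions [L T^-1].

Left side: [L^2 M T^-3]
Right side: [L^3 M T^-4]

The two sides have different dimensions, so the equation is NOT dimensionally consistent.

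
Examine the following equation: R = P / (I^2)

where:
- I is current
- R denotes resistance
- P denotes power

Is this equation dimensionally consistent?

Yes

I (current) has dimensions [I].
R (resistance) has dimensions [I^-2 L^2 M T^-3].
P (power) has dimensions [L^2 M T^-3].

Left side: [I^-2 L^2 M T^-3]
Right side: [I^-2 L^2 M T^-3]

Both sides have the same dimensions, so the equation is dimensionally consistent.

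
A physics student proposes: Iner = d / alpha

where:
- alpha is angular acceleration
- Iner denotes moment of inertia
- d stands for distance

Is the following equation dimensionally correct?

No

alpha (angular acceleration) has dimensions [T^-2].
Iner (moment of inertia) has dimensions [L^2 M].
d (distance) has dimensions [L].

Left side: [L^2 M]
Right side: [L T^2]

The two sides have different dimensions, so the equation is NOT dimensionally consistent.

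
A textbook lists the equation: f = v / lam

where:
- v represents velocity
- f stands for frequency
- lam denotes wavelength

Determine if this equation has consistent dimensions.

Yes

v (velocity) has dimensions [L T^-1].
f (frequency) has dimensions [T^-1].
lam (wavelength) has dimensions [L].

Left side: [T^-1]
Right side: [T^-1]

Both sides have the same dimensions, so the equation is dimensionally consistent.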